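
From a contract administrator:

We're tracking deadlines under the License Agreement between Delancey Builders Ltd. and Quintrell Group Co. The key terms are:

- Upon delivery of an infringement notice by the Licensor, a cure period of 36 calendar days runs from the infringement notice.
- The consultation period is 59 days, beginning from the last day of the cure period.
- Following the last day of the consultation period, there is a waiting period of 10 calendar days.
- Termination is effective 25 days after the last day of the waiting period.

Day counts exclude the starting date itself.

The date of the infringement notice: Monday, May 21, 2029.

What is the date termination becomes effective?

Adding 36 calendar days to May 21, 2029 gives June 26, 2029, which is the last day of the cure period.
Adding 59 calendar days to June 26, 2029 gives August 24, 2029, which is the last day of the consultation period.
The last day of the waiting period: August 24, 2029 + 10 days = September 3, 2029.
The date termination becomes effective: 25 calendar days after September 3, 2029 is September 28, 2029.

September 28, 2029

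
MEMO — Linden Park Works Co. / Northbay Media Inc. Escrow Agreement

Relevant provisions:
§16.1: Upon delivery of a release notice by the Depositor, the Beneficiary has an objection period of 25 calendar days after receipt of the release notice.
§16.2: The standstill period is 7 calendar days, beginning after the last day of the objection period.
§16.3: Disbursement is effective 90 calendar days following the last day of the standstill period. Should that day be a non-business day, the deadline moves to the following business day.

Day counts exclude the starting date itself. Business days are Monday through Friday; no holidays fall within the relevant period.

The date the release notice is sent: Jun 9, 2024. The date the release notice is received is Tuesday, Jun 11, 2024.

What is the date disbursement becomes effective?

Adding 25 calendar days to Jun 11, 2024 gives Jul 6, 2024, which is the last day of the objection period.
The last day of the standstill period: 7 calendar days after Jul 6, 2024 is Jul 13, 2024.
The date disbursement becomes effective: 90 calendar days after Jul 13, 2024 is Oct 11, 2024. Oct 11, 2024 is a Friday, so no roll-forward applies.

Oct 11, 2024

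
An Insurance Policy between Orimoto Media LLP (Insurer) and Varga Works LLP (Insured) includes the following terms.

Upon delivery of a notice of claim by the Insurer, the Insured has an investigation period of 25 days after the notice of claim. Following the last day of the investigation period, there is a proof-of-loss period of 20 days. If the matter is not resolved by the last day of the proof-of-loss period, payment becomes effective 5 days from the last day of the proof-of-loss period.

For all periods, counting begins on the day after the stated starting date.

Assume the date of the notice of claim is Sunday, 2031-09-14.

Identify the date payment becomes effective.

The last day of the investigation period: 25 calendar days after 2031-09-14 is 2031-10-09.
The last day of the proof-of-loss period: 2031-10-09 + 20 days = 2031-10-29.
Adding 5 calendar days to 2031-10-29 gives 2031-11-03, which is the date payment becomes effective.

2031-11-03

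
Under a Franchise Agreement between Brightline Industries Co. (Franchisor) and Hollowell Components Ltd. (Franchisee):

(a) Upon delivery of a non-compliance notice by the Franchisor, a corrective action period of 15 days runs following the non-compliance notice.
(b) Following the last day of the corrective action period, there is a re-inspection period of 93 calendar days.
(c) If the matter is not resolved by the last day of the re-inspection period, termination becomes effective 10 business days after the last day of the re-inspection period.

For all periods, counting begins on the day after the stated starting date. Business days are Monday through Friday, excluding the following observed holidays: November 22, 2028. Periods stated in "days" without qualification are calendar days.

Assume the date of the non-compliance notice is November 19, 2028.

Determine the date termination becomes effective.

March 21, 2029

Adding 15 calendar days to November 19, 2028 gives December 4, 2028, which is the last day of the corrective action period.
Adding 93 calendar days to December 4, 2028 gives March 7, 2029, which is the last day of the re-inspection period.
The date termination becomes effective: 10 business days after Wednesday, March 7, 2029, skipping weekends — Mar 8, Mar 9, Mar 12, Mar 13, Mar 14, Mar 15, Mar 16, Mar 19, Mar 20, Mar 21 — lands on Wednesday, March 21, 2029.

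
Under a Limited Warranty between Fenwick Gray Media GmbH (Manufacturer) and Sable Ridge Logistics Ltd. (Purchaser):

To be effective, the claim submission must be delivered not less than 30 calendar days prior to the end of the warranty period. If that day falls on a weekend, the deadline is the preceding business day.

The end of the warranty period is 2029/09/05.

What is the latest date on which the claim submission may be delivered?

Counting back 30 calendar days from 2029/09/05 gives 2029/08/06. That is a Monday, so no adjustment is needed.

2029/08/06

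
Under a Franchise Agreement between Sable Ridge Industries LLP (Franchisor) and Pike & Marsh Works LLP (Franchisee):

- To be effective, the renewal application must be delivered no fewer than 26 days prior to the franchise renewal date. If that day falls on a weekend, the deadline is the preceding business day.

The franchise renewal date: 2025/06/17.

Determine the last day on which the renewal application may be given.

2025/06/17 minus 26 days is 2025/05/22. That is a Thursday, so no adjustment is needed.

2025/05/22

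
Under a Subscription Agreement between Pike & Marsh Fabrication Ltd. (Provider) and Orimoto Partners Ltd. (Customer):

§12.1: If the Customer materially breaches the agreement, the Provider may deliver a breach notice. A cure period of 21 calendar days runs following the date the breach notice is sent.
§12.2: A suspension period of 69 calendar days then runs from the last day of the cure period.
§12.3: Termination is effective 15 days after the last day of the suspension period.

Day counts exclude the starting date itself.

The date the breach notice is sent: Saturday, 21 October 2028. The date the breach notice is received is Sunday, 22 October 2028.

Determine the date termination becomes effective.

Adding 21 calendar days to 21 October 2028 gives 11 November 2028, which is the last day of the cure period.
Adding 69 calendar days to 11 November 2028 gives 19 January 2029, which is the last day of the suspension period.
The date termination becomes effective: 19 January 2029 + 15 days = 3 February 2029.

3 February 2029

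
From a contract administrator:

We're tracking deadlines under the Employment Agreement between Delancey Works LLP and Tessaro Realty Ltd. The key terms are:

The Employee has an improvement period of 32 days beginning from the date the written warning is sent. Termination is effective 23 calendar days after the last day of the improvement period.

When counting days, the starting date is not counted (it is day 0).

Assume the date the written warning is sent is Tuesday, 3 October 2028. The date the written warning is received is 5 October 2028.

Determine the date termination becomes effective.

The last day of the improvement period: 32 calendar days after 3 October 2028 is 4 November 2028.
The date termination becomes effective: 4 November 2028 + 23 days = 27 November 2028.

27 November 2028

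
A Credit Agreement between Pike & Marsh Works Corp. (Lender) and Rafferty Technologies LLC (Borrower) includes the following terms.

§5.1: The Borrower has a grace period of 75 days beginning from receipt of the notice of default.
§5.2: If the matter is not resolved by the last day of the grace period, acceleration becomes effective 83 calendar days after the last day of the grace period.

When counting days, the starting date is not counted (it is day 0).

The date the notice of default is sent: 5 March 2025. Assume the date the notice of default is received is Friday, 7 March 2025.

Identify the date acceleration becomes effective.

The last day of the grace period: 7 March 2025 + 75 days = 21 May 2025.
The date acceleration becomes effective: 21 May 2025 + 83 days = 12 August 2025.

12 August 2025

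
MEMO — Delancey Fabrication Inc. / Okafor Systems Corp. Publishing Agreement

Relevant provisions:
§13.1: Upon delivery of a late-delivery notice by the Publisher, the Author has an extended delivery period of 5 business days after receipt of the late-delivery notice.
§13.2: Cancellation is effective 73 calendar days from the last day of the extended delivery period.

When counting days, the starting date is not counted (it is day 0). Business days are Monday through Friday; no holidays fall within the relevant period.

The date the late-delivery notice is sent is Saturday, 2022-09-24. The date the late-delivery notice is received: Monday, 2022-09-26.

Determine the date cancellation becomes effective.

2022-12-15

The last day of the extended delivery period: 5 business days after Monday, 2022-09-26, skipping weekends — Sep 27, Sep 28, Sep 29, Sep 30, Oct 3 — lands on Monday, 2022-10-03.
The date cancellation becomes effective: 2022-10-03 + 73 days = 2022-12-15.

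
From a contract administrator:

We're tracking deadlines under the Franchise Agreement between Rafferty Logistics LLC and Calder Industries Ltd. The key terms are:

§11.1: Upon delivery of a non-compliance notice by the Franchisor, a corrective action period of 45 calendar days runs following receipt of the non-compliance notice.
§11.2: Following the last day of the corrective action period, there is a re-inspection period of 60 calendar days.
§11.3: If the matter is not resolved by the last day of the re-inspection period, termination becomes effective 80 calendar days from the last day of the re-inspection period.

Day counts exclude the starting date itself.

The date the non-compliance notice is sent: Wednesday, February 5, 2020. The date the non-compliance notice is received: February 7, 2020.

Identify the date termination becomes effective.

August 10, 2020

The last day of the corrective action period: 45 calendar days after February 7, 2020 is March 23, 2020.
Adding 60 calendar days to March 23, 2020 gives May 22, 2020, which is the last day of the re-inspection period.
Adding 80 calendar days to May 22, 2020 gives August 10, 2020, which is the date termination becomes effective.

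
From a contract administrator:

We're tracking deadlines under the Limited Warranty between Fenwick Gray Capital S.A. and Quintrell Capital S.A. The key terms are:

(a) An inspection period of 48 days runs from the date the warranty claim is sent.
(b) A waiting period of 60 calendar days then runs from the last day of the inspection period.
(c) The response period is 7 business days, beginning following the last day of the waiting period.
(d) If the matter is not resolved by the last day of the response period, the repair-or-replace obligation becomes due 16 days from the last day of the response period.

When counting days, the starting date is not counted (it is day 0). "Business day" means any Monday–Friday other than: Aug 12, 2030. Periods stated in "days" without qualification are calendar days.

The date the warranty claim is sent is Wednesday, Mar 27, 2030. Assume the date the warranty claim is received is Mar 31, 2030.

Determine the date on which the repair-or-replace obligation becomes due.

The last day of the inspection period: Mar 27, 2030 + 48 days = May 14, 2030.
The last day of the waiting period: 60 calendar days after May 14, 2030 is Jul 13, 2030.
The last day of the response period: counting 7 business days from Saturday, Jul 13, 2030 (Jul 15, Jul 16, Jul 17, Jul 18, Jul 19, Jul 22, Jul 23, skipping weekends) reaches Tuesday, Jul 23, 2030.
The date on which the repair-or-replace obligation becomes due: Jul 23, 2030 + 16 days = Aug 8, 2030.

Aug 8, 2030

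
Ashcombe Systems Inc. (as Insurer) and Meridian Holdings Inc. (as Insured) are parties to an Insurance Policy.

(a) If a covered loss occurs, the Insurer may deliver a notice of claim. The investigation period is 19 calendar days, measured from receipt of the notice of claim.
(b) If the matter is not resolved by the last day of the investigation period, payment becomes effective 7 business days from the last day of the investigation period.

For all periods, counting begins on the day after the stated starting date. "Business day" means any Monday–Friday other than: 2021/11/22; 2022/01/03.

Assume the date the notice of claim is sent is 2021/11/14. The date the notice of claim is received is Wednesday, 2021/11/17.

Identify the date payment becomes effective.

2021/12/15

The last day of the investigation period: 19 calendar days after 2021/11/17 is 2021/12/06.
The date payment becomes effective: 7 business days after Monday, 2021/12/06, skipping weekends — Dec 7, Dec 8, Dec 9, Dec 10, Dec 13, Dec 14, Dec 15 — lands on Wednesday, 2021/12/15.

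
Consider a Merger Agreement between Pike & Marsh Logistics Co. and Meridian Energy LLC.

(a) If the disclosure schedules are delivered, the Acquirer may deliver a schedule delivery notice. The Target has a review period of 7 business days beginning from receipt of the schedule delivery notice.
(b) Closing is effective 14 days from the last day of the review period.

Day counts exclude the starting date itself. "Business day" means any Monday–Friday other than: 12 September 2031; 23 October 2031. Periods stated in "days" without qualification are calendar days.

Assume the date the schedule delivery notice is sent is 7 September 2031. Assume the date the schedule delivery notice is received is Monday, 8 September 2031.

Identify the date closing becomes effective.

2 October 2031

From Monday, 8 September 2031, 7 business days (Sep 9, Sep 10, Sep 11, Sep 15, Sep 16, Sep 17, Sep 18, skipping weekends and the listed holiday on Sep 12) brings us to Thursday, 18 September 2031, which is the last day of the review period.
The date closing becomes effective: 14 calendar days after 18 September 2031 is 2 October 2031.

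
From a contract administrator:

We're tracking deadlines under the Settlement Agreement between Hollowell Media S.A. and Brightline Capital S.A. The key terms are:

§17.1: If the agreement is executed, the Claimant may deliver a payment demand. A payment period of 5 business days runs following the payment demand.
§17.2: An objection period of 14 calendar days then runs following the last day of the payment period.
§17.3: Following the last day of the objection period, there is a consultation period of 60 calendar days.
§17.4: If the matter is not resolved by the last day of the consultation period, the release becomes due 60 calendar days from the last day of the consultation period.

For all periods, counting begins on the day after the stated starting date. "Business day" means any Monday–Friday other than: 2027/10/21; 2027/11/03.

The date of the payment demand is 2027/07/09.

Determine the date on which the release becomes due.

2027/11/27

From Friday, 2027/07/09, 5 business days (Jul 12, Jul 13, Jul 14, Jul 15, Jul 16, skipping weekends) brings us to Friday, 2027/07/16, which is the last day of the payment period.
The last day of the objection period: 14 calendar days after 2027/07/16 is 2027/07/30.
The last day of the consultation period: 60 calendar days after 2027/07/30 is 2027/09/28.
Adding 60 calendar days to 2027/09/28 gives 2027/11/27, which is the date on which the release becomes due.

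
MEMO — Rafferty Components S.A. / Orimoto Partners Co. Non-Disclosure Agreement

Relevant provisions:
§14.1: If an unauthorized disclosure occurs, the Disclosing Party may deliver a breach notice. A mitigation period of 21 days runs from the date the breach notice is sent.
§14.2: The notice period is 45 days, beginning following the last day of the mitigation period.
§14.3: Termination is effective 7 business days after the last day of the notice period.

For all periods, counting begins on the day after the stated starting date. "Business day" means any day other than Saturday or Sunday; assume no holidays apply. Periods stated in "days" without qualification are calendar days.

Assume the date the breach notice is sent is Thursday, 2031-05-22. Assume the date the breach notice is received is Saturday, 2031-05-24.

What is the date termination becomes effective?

2031-08-05

The last day of the mitigation period: 2031-05-22 + 21 days = 2031-06-12.
The last day of the notice period: 45 calendar days after 2031-06-12 is 2031-07-27.
The date termination becomes effective: counting 7 business days from Sunday, 2031-07-27 (Jul 28, Jul 29, Jul 30, Jul 31, Aug 1, Aug 4, Aug 5, skipping weekends) reaches Tuesday, 2031-08-05.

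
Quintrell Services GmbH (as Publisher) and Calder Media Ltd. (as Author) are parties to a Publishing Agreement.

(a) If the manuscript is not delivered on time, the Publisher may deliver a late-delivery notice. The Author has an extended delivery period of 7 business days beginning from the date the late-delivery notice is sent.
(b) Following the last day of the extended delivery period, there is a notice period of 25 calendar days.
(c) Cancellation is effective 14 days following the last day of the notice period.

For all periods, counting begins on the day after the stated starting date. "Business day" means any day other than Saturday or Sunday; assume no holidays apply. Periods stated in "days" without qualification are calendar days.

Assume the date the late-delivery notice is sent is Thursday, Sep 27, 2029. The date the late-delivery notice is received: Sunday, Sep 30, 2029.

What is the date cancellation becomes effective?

From Thursday, Sep 27, 2029, 7 business days (Sep 28, Oct 1, Oct 2, Oct 3, Oct 4, Oct 5, Oct 8, skipping weekends) brings us to Monday, Oct 8, 2029, which is the last day of the extended delivery period.
The last day of the notice period: 25 calendar days after Oct 8, 2029 is Nov 2, 2029.
The date cancellation becomes effective: Nov 2, 2029 + 14 days = Nov 16, 2029.

Nov 16, 2029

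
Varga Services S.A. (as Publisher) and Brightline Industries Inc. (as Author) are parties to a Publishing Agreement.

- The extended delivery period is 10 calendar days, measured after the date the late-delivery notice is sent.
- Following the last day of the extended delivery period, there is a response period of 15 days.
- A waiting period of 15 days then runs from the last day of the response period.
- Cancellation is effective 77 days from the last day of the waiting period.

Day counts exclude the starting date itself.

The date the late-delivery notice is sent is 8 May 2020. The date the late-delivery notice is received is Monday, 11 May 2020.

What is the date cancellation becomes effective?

Adding 10 calendar days to 8 May 2020 gives 18 May 2020, which is the last day of the extended delivery period.
Adding 15 calendar days to 18 May 2020 gives 2 June 2020, which is the last day of the response period.
Adding 15 calendar days to 2 June 2020 gives 17 June 2020, which is the last day of the waiting period.
Adding 77 calendar days to 17 June 2020 gives 2 September 2020, which is the date cancellation becomes effective.

2 September 2020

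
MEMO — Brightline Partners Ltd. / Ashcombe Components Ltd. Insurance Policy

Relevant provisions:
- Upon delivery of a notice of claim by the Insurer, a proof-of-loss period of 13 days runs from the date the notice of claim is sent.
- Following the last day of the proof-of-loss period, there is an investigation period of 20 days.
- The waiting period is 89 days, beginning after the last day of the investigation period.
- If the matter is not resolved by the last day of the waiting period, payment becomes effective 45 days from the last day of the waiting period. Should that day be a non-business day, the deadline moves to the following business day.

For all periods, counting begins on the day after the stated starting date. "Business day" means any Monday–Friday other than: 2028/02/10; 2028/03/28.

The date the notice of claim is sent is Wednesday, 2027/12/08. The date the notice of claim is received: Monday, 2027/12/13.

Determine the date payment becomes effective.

2028/05/23

The last day of the proof-of-loss period: 2027/12/08 + 13 days = 2027/12/21.
The last day of the investigation period: 2027/12/21 + 20 days = 2028/01/10.
Adding 89 calendar days to 2028/01/10 gives 2028/04/08, which is the last day of the waiting period.
Adding 45 calendar days to 2028/04/08 gives 2028/05/23, which is the date payment becomes effective. 2028/05/23 is a Tuesday and is not a listed holiday, so no roll-forward applies.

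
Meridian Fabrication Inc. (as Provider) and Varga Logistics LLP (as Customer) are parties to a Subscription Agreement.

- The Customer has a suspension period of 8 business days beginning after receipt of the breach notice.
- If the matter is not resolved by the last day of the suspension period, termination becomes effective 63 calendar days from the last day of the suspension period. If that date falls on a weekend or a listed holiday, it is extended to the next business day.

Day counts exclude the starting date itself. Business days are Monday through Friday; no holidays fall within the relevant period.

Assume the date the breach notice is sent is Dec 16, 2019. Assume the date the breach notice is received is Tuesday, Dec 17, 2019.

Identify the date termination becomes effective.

The last day of the suspension period: 8 business days after Tuesday, Dec 17, 2019, skipping weekends — Dec 18, Dec 19, Dec 20, Dec 23, Dec 24, Dec 25, Dec 26, Dec 27 — lands on Friday, Dec 27, 2019.
The date termination becomes effective: 63 calendar days after Dec 27, 2019 is Feb 28, 2020. Feb 28, 2020 is a Friday, so no roll-forward applies.

Feb 28, 2020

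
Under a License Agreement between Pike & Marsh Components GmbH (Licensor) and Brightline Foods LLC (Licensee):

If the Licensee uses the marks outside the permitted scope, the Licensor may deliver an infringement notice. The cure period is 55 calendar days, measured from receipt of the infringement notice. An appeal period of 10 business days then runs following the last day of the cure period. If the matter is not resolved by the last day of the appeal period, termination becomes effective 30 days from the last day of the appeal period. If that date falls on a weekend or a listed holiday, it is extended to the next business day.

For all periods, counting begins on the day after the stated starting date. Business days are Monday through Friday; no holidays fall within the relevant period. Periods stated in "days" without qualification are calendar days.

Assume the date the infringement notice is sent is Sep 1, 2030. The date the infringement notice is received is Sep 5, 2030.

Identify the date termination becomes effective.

Adding 55 calendar days to Sep 5, 2030 gives Oct 30, 2030, which is the last day of the cure period.
The last day of the appeal period: counting 10 business days from Wednesday, Oct 30, 2030 (Oct 31, Nov 1, Nov 4, Nov 5, Nov 6, Nov 7, Nov 8, Nov 11, Nov 12, Nov 13, skipping weekends) reaches Wednesday, Nov 13, 2030.
Adding 30 calendar days to Nov 13, 2030 gives Dec 13, 2030, which is the date termination becomes effective. Dec 13, 2030 is a Friday, so no roll-forward applies.

Dec 13, 2030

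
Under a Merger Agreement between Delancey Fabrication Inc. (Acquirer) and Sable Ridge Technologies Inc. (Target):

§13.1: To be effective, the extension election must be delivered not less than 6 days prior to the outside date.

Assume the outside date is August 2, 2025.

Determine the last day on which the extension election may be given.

August 2, 2025 minus 6 days is July 27, 2025.

July 27, 2025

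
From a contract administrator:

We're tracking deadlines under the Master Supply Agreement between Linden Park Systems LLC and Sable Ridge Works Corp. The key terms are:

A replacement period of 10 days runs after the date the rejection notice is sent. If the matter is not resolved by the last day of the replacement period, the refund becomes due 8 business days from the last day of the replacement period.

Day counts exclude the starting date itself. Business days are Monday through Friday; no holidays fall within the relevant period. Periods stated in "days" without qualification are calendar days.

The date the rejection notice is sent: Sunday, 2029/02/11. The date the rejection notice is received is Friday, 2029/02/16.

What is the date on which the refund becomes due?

The last day of the replacement period: 2029/02/11 + 10 days = 2029/02/21.
The date on which the refund becomes due: counting 8 business days from Wednesday, 2029/02/21 (Feb 22, Feb 23, Feb 26, Feb 27, Feb 28, Mar 1, Mar 2, Mar 5, skipping weekends) reaches Monday, 2029/03/05.

2029/03/05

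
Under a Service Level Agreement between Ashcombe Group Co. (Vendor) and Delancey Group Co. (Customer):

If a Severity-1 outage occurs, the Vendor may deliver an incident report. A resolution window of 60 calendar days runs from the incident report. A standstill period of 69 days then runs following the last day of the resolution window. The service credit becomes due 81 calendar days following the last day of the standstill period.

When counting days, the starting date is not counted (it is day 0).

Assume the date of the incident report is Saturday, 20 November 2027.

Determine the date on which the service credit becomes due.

17 June 2028

Adding 60 calendar days to 20 November 2027 gives 19 January 2028, which is the last day of the resolution window.
The last day of the standstill period: 69 calendar days after 19 January 2028 is 28 March 2028.
Adding 81 calendar days to 28 March 2028 gives 17 June 2028, which is the date on which the service credit becomes due.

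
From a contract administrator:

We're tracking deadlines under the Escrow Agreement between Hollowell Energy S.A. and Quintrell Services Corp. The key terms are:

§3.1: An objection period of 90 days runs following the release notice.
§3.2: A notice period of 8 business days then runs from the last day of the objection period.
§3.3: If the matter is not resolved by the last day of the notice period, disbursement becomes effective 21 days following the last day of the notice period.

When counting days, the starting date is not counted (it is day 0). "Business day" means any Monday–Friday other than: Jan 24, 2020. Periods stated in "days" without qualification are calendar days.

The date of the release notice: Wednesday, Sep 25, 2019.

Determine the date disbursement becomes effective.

Jan 24, 2020

The last day of the objection period: 90 calendar days after Sep 25, 2019 is Dec 24, 2019.
The last day of the notice period: 8 business days after Tuesday, Dec 24, 2019, skipping weekends — Dec 25, Dec 26, Dec 27, Dec 30, Dec 31, Jan 1, Jan 2, Jan 3 — lands on Friday, Jan 3, 2020.
Adding 21 calendar days to Jan 3, 2020 gives Jan 24, 2020, which is the date disbursement becomes effective.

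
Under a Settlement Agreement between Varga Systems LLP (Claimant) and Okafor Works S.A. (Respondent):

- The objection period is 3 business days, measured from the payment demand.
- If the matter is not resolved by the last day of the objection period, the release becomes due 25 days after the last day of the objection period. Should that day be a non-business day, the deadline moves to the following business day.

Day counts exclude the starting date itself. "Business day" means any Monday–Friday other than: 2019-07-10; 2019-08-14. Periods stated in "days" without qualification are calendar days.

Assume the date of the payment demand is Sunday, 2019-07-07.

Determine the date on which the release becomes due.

The last day of the objection period: counting 3 business days from Sunday, 2019-07-07 (Jul 8, Jul 9, Jul 11, skipping weekends and the listed holiday on Jul 10) reaches Thursday, 2019-07-11.
Adding 25 calendar days to 2019-07-11 gives 2019-08-05, which is the date on which the release becomes due. 2019-08-05 is a Monday and is not a listed holiday, so no roll-forward applies.

2019-08-05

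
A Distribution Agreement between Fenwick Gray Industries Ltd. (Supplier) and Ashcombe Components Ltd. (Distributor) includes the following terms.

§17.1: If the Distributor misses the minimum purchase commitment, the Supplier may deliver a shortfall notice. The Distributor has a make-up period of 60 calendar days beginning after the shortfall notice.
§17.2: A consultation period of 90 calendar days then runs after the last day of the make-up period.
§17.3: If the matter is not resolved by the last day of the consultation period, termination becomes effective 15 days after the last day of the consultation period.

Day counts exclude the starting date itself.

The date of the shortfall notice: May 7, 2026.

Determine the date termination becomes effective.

October 19, 2026

Adding 60 calendar days to May 7, 2026 gives July 6, 2026, which is the last day of the make-up period.
The last day of the consultation period: 90 calendar days after July 6, 2026 is October 4, 2026.
The date termination becomes effective: October 4, 2026 + 15 days = October 19, 2026.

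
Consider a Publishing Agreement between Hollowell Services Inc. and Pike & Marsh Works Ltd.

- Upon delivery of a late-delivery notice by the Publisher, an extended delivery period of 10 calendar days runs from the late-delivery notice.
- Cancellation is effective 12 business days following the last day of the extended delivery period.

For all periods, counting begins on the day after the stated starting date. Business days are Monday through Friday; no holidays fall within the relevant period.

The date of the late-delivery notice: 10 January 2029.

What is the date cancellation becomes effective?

The last day of the extended delivery period: 10 calendar days after 10 January 2029 is 20 January 2029.
The date cancellation becomes effective: counting 12 business days from Saturday, 20 January 2029 (Jan 22, Jan 23, Jan 24, Jan 25, …, Feb 2, Feb 5, Feb 6, skipping weekends) reaches Tuesday, 6 February 2029.

6 February 2029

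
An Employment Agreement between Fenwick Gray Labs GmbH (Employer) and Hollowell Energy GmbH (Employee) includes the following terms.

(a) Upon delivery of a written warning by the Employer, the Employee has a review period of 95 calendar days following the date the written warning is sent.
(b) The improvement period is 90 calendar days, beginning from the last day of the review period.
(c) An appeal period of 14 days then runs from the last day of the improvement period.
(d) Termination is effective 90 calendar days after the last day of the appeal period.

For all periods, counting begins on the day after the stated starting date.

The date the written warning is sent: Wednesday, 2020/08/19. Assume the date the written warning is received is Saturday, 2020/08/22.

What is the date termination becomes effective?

2021/06/04

The last day of the review period: 2020/08/19 + 95 days = 2020/11/22.
The last day of the improvement period: 2020/11/22 + 90 days = 2021/02/20.
Adding 14 calendar days to 2021/02/20 gives 2021/03/06, which is the last day of the appeal period.
The date termination becomes effective: 90 calendar days after 2021/03/06 is 2021/06/04.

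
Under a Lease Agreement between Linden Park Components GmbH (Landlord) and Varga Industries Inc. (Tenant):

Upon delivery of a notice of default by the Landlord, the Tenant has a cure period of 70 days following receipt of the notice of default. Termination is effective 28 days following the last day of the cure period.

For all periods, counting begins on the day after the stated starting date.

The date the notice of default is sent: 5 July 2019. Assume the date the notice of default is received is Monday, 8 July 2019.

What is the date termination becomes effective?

The last day of the cure period: 8 July 2019 + 70 days = 16 September 2019.
Adding 28 calendar days to 16 September 2019 gives 14 October 2019, which is the date termination becomes effective.

14 October 2019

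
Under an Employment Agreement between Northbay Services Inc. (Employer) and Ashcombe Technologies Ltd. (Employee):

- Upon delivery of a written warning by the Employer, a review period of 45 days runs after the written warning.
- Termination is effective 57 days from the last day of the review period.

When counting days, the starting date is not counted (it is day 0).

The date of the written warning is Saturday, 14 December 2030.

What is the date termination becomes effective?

26 March 2031

The last day of the review period: 45 calendar days after 14 December 2030 is 28 January 2031.
The date termination becomes effective: 28 January 2031 + 57 days = 26 March 2031.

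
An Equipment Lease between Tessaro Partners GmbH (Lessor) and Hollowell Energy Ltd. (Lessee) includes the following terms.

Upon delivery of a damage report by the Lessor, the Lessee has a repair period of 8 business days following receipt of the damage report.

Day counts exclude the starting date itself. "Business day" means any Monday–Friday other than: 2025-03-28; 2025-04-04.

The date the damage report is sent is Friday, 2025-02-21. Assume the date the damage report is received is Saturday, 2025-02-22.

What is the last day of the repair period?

2025-03-05

From Saturday, 2025-02-22, 8 business days (Feb 24, Feb 25, Feb 26, Feb 27, Feb 28, Mar 3, Mar 4, Mar 5, skipping weekends) brings us to Wednesday, 2025-03-05, which is the last day of the repair period.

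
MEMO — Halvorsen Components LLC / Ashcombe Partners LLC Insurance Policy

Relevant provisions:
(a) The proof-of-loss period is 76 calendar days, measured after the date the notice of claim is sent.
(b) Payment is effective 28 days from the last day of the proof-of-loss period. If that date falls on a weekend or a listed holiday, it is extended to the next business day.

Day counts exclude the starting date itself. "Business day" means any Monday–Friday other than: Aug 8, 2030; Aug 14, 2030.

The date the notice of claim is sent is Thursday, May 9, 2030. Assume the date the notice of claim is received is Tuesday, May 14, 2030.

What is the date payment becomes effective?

Adding 76 calendar days to May 9, 2030 gives Jul 24, 2030, which is the last day of the proof-of-loss period.
The date payment becomes effective: 28 calendar days after Jul 24, 2030 is Aug 21, 2030. Aug 21, 2030 is a Wednesday and is not a listed holiday, so no roll-forward applies.

Aug 21, 2030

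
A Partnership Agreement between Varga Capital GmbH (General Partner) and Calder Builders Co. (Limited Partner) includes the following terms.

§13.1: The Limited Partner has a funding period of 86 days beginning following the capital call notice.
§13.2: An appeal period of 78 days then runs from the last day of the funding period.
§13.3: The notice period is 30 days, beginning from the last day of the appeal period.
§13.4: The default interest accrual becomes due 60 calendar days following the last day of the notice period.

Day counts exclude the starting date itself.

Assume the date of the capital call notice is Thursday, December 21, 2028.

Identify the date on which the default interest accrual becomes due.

The last day of the funding period: December 21, 2028 + 86 days = March 17, 2029.
The last day of the appeal period: 78 calendar days after March 17, 2029 is June 3, 2029.
Adding 30 calendar days to June 3, 2029 gives July 3, 2029, which is the last day of the notice period.
The date on which the default interest accrual becomes due: 60 calendar days after July 3, 2029 is September 1, 2029.

September 1, 2029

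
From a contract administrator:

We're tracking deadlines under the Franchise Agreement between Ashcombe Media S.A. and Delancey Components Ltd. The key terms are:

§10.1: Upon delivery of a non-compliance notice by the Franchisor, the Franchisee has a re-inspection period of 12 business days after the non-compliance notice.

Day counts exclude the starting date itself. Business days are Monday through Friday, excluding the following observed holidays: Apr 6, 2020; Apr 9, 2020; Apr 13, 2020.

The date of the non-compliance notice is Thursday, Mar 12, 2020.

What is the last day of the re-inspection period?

Mar 30, 2020

The last day of the re-inspection period: 12 business days after Thursday, Mar 12, 2020, skipping weekends — Mar 13, Mar 16, Mar 17, Mar 18, …, Mar 26, Mar 27, Mar 30 — lands on Monday, Mar 30, 2020.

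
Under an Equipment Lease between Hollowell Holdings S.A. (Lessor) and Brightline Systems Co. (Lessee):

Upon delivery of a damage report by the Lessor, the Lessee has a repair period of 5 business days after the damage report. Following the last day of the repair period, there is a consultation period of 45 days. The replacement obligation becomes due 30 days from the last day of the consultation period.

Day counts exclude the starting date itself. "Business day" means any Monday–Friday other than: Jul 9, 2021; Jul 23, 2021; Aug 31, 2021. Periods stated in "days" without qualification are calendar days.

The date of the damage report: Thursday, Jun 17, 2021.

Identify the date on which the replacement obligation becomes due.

From Thursday, Jun 17, 2021, 5 business days (Jun 18, Jun 21, Jun 22, Jun 23, Jun 24, skipping weekends) brings us to Thursday, Jun 24, 2021, which is the last day of the repair period.
Adding 45 calendar days to Jun 24, 2021 gives Aug 8, 2021, which is the last day of the consultation period.
The date on which the replacement obligation becomes due: 30 calendar days after Aug 8, 2021 is Sep 7, 2021.

Sep 7, 2021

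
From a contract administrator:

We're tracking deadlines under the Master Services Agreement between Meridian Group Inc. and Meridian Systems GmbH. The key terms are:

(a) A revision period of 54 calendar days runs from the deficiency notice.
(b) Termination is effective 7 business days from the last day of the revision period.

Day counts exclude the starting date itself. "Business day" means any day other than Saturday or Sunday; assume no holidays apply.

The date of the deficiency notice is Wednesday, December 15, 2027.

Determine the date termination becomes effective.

Adding 54 calendar days to December 15, 2027 gives February 7, 2028, which is the last day of the revision period.
The date termination becomes effective: 7 business days after Monday, February 7, 2028, skipping weekends — Feb 8, Feb 9, Feb 10, Feb 11, Feb 14, Feb 15, Feb 16 — lands on Wednesday, February 16, 2028.

February 16, 2028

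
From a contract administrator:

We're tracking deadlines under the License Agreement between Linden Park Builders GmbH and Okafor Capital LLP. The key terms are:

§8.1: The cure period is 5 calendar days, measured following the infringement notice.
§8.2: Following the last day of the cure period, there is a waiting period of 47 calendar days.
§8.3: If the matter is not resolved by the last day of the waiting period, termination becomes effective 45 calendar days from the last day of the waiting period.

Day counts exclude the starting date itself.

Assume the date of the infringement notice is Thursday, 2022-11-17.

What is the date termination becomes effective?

2023-02-22

The last day of the cure period: 5 calendar days after 2022-11-17 is 2022-11-22.
The last day of the waiting period: 47 calendar days after 2022-11-22 is 2023-01-08.
The date termination becomes effective: 2023-01-08 + 45 days = 2023-02-22.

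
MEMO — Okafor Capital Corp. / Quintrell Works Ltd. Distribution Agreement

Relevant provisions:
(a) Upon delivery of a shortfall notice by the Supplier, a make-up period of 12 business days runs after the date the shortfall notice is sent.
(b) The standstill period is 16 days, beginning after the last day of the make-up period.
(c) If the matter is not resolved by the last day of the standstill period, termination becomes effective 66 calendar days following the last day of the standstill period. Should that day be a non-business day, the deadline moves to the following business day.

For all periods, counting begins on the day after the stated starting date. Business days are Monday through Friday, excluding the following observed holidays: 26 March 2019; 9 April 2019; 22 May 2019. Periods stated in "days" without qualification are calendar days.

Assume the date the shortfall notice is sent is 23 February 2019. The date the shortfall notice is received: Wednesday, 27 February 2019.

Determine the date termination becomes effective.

The last day of the make-up period: 12 business days after Saturday, 23 February 2019, skipping weekends — Feb 25, Feb 26, Feb 27, Feb 28, …, Mar 8, Mar 11, Mar 12 — lands on Tuesday, 12 March 2019.
The last day of the standstill period: 16 calendar days after 12 March 2019 is 28 March 2019.
Adding 66 calendar days to 28 March 2019 gives 2 June 2019, which is the date termination becomes effective. That falls on a Sunday, so it rolls to the next business day, Monday, 3 June 2019.

3 June 2019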